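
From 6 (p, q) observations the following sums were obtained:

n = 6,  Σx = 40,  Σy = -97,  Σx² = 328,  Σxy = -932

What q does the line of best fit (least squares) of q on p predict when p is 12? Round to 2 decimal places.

-40.98

Sxx = Σx² − (Σx)²/n = 328 − 266.666667 = 61.333333
Sxy = Σxy − (Σx)(Σy)/n = -932 − (-646.666667) = -285.333333
b = Sxy/Sxx = -285.333333/61.333333 = -4.652174
a = ȳ − b·x̄ = -16.166667 − (-4.652174)·6.666667 = 14.847826
ŷ(12) = a + b·12 = 14.847826 + (-4.652174)·12 = -40.978261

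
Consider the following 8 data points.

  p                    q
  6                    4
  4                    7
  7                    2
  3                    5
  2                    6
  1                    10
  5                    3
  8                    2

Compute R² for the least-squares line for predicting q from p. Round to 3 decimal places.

0.776

n = 8, Σx = 36, Σy = 39, Σxy = 134, Σx² = 204, Σy² = 243
Sxx = Σx² − (Σx)²/n = 204 − 162 = 42
Sxy = Σxy − (Σx)(Σy)/n = 134 − 175.5 = -41.5
Syy = Σy² − (Σy)²/n = 243 − 190.125 = 52.875
R² = Sxy²/(Sxx·Syy) = (-41.5)²/(42·52.875) = 0.775526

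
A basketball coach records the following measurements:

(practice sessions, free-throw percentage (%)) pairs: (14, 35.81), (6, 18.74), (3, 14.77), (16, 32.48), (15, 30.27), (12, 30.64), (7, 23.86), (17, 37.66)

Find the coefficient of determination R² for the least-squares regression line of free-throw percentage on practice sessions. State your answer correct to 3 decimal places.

n = 8, Σx = 90, Σy = 224.23, Σxy = 2806.74, Σx² = 1204, Σy² = 6749.3047
Sxx = Σx² − (Σx)²/n = 1204 − 1012.5 = 191.5
Sxy = Σxy − (Σx)(Σy)/n = 2806.74 − 2522.5875 = 284.1525
Syy = Σy² − (Σy)²/n = 6749.3047 − 6284.886613 = 464.418088
R² = Sxy²/(Sxx·Syy) = (284.1525)²/(191.5·464.418088) = 0.907873

0.908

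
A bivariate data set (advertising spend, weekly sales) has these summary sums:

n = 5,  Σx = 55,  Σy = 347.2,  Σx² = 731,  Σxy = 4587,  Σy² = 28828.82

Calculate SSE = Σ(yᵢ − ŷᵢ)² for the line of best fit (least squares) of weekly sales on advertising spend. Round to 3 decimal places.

Sxx = Σx² − (Σx)²/n = 731 − 605 = 126
Sxy = Σxy − (Σx)(Σy)/n = 4587 − 3819.2 = 767.8
Syy = Σy² − (Σy)²/n = 28828.82 − 24109.568 = 4719.252
b = Sxy/Sxx = 767.8/126 = 6.093651
SSE = Syy − b·Sxy = 4719.252 − 6.093651·767.8 = 40.546921

40.547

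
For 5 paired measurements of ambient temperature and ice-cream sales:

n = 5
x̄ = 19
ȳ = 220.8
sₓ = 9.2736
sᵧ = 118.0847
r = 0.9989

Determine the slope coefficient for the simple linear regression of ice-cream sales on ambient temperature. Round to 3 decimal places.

12.719

b = r · sᵧ/sₓ = 0.9989 · 118.0847/9.2736 = 12.719419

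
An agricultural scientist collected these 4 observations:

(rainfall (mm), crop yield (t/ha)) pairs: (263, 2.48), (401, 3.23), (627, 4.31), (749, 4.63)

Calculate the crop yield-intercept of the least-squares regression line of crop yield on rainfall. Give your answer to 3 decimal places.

n = 4, Σx = 2040, Σy = 14.65, Σxy = 8117.71, Σx² = 1184100
Sxx = Σx² − (Σx)²/n = 1184100 − 1040400 = 143700
Sxy = Σxy − (Σx)(Σy)/n = 8117.71 − 7471.5 = 646.21
b = Sxy/Sxx = 646.21/143700 = 0.004497
a = ȳ − b·x̄ = 3.6625 − 0.004497·510 = 1.369062

1.369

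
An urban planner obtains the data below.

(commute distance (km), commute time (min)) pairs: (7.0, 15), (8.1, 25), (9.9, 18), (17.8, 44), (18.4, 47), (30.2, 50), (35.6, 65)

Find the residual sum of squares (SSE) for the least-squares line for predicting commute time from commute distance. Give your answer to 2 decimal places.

n = 7, Σx = 127, Σy = 264, Σxy = 5957.7, Σx² = 3047.42, Σy² = 12044
Sxx = Σx² − (Σx)²/n = 3047.42 − 2304.142857 = 743.277143
Sxy = Σxy − (Σx)(Σy)/n = 5957.7 − 4789.714286 = 1167.985714
Syy = Σy² − (Σy)²/n = 12044 − 9956.571429 = 2087.428571
b = Sxy/Sxx = 1167.985714/743.277143 = 1.571400
SSE = Syy − b·Sxy = 2087.428571 − 1.571400·1167.985714 = 252.055801

252.06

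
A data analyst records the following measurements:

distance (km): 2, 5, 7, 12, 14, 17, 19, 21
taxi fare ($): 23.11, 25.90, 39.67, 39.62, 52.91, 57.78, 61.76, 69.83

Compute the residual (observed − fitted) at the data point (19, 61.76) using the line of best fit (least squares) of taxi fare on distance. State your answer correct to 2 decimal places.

-1.05

n = 8, Σx = 97, Σy = 370.58, Σxy = 5291.72, Σx² = 1509
Sxx = Σx² − (Σx)²/n = 1509 − 1176.125 = 332.875
Sxy = Σxy − (Σx)(Σy)/n = 5291.72 − 4493.2825 = 798.4375
b = Sxy/Sxx = 798.4375/332.875 = 2.398611
a = ȳ − b·x̄ = 46.3225 − 2.398611·12.125 = 17.239347
ŷ(19) = 17.239347 + 2.398611·19 = 62.812948
residual = y − ŷ = 61.76 − 62.812948 = -1.052948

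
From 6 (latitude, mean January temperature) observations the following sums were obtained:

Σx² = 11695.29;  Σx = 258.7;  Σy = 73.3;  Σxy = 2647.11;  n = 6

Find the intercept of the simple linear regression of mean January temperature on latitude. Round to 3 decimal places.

53.128

Sxx = Σx² − (Σx)²/n = 11695.29 − 11154.281667 = 541.008333
Sxy = Σxy − (Σx)(Σy)/n = 2647.11 − 3160.451667 = -513.341667
b = Sxy/Sxx = -513.341667/541.008333 = -0.948861
a = ȳ − b·x̄ = 12.216667 − (-0.948861)·43.116667 = 53.128387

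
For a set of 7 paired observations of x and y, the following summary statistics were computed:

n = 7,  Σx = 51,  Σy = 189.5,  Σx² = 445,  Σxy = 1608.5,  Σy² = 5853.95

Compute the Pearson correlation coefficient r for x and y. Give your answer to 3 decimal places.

Sxx = Σx² − (Σx)²/n = 445 − 371.571429 = 73.428571
Sxy = Σxy − (Σx)(Σy)/n = 1608.5 − 1380.642857 = 227.857143
Syy = Σy² − (Σy)²/n = 5853.95 − 5130.035714 = 723.914286
r = Sxy/√(Sxx·Syy) = 227.857143/√(53155.991837) = 227.857143/230.555832 = 0.988295

0.988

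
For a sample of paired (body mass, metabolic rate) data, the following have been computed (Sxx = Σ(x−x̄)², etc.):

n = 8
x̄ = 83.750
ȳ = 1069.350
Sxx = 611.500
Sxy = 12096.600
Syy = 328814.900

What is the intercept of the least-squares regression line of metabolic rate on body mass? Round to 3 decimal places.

-587.380

b = Sxy/Sxx = 12096.6/611.5 = 19.781848
a = ȳ − b·x̄ = 1069.35 − 19.781848·83.75 = -587.379763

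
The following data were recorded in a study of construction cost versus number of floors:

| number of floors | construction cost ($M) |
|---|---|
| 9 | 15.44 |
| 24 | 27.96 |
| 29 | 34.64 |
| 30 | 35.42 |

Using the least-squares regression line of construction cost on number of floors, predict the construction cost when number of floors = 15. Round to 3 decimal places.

n = 4, Σx = 92, Σy = 113.46, Σxy = 2877.16, Σx² = 2398
Sxx = Σx² − (Σx)²/n = 2398 − 2116 = 282
Sxy = Σxy − (Σx)(Σy)/n = 2877.16 − 2609.58 = 267.58
b = Sxy/Sxx = 267.58/282 = 0.948865
a = ȳ − b·x̄ = 28.365 − 0.948865·23 = 6.541099
ŷ(15) = a + b·15 = 6.541099 + 0.948865·15 = 20.774078

20.774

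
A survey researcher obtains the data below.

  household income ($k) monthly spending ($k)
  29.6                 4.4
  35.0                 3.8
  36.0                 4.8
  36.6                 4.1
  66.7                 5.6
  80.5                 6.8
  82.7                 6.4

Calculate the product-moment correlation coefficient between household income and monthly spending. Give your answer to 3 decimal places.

n = 7, Σx = 367.1, Σy = 35.9, Σxy = 2036.3, Σx² = 22505.15, Σy² = 192.21
Sxx = Σx² − (Σx)²/n = 22505.15 − 19251.772857 = 3253.377143
Sxy = Σxy − (Σx)(Σy)/n = 2036.3 − 1882.698571 = 153.601429
Syy = Σy² − (Σy)²/n = 192.21 − 184.115714 = 8.094286
r = Sxy/√(Sxx·Syy) = 153.601429/√(26333.764131) = 153.601429/162.276813 = 0.946540

0.947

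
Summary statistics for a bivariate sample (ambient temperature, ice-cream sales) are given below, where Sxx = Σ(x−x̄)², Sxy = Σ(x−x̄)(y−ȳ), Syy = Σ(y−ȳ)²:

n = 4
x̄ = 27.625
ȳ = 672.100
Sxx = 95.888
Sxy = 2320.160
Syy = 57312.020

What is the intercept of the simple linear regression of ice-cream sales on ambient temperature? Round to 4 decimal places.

3.6700

b = Sxy/Sxx = 2320.16/95.888 = 24.196563
a = ȳ − b·x̄ = 672.1 − 24.196563·27.625 = 3.669957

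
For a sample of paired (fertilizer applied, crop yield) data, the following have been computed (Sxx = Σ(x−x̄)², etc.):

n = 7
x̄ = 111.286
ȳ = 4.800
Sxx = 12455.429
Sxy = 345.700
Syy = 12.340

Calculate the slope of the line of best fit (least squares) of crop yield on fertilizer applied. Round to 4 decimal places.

0.0278

b = Sxy/Sxx = 345.7/12455.429 = 0.027755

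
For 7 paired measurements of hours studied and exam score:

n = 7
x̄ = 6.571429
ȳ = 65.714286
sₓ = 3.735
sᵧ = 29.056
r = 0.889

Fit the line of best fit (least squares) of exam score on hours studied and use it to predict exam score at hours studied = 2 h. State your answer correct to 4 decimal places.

b = r · sᵧ/sₓ = 0.889 · 29.056/3.735 = 6.915873
a = ȳ − b·x̄ = 65.714286 − 6.915873·6.571429 = 20.267121
ŷ(2) = a + b·2 = 20.267121 + 6.915873·2 = 34.098866

34.0989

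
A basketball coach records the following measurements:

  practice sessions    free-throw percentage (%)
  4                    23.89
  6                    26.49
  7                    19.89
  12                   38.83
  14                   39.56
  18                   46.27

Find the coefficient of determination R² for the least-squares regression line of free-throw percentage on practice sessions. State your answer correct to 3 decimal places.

n = 6, Σx = 61, Σy = 194.93, Σxy = 2246.39, Σx² = 765, Σy² = 6881.7397
Sxx = Σx² − (Σx)²/n = 765 − 620.166667 = 144.833333
Sxy = Σxy − (Σx)(Σy)/n = 2246.39 − 1981.788333 = 264.601667
Syy = Σy² − (Σy)²/n = 6881.7397 − 6332.950817 = 548.788883
R² = Sxy²/(Sxx·Syy) = (264.601667)²/(144.833333·548.788883) = 0.880869

0.881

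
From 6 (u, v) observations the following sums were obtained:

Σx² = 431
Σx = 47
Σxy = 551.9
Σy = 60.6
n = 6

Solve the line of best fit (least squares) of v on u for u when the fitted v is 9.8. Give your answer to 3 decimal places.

7.589

Sxx = Σx² − (Σx)²/n = 431 − 368.166667 = 62.833333
Sxy = Σxy − (Σx)(Σy)/n = 551.9 − 474.7 = 77.2
b = Sxy/Sxx = 77.2/62.833333 = 1.228647
a = ȳ − b·x̄ = 10.1 − 1.228647·7.833333 = 0.475597
Set a + b·x = 9.8: x = (9.8 − 0.475597) / 1.228647 = 7.589162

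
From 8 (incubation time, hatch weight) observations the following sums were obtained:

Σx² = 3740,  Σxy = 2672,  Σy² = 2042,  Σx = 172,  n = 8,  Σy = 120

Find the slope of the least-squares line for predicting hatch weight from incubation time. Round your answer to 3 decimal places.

2.190

Sxx = Σx² − (Σx)²/n = 3740 − 3698 = 42
Sxy = Σxy − (Σx)(Σy)/n = 2672 − 2580 = 92
b = Sxy/Sxx = 92/42 = 2.190476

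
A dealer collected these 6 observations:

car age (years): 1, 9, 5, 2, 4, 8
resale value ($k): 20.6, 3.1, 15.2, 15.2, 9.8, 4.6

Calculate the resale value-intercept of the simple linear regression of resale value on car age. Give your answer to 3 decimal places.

20.942

n = 6, Σx = 29, Σy = 68.5, Σxy = 230.9, Σx² = 191
Sxx = Σx² − (Σx)²/n = 191 − 140.166667 = 50.833333
Sxy = Σxy − (Σx)(Σy)/n = 230.9 − 331.083333 = -100.183333
b = Sxy/Sxx = -100.183333/50.833333 = -1.970820
a = ȳ − b·x̄ = 11.416667 − (-1.970820)·4.833333 = 20.942295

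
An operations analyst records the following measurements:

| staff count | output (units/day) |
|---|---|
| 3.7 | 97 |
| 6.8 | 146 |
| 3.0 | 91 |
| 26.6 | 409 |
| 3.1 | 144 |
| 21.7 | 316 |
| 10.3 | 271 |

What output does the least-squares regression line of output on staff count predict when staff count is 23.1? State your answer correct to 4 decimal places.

n = 7, Σx = 75.2, Σy = 1474, Σxy = 22599, Σx² = 1363.08
Sxx = Σx² − (Σx)²/n = 1363.08 − 807.862857 = 555.217143
Sxy = Σxy − (Σx)(Σy)/n = 22599 − 15834.971429 = 6764.028571
b = Sxy/Sxx = 6764.028571/555.217143 = 12.182672
a = ȳ − b·x̄ = 210.571429 − 12.182672·10.742857 = 79.694719
ŷ(23.1) = a + b·23.1 = 79.694719 + 12.182672·23.1 = 361.114452

361.1145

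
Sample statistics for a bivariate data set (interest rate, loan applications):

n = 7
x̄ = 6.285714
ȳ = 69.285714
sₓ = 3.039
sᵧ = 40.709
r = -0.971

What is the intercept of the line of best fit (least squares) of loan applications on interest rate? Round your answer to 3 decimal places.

b = r · sᵧ/sₓ = -0.971 · 40.709/3.039 = -13.007055
a = ȳ − b·x̄ = 69.285714 − (-13.007055)·6.285714 = 151.044339

151.044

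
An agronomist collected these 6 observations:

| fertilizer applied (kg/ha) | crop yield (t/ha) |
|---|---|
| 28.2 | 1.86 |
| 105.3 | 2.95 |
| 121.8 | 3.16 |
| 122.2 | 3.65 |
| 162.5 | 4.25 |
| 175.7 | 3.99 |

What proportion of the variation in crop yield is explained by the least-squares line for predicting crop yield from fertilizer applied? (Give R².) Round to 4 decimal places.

n = 6, Σx = 715.7, Σy = 19.86, Σxy = 2585.673, Σx² = 98928.15, Σy² = 69.4528
Sxx = Σx² − (Σx)²/n = 98928.15 − 85371.081667 = 13557.068333
Sxy = Σxy − (Σx)(Σy)/n = 2585.673 − 2368.967 = 216.706
Syy = Σy² − (Σy)²/n = 69.4528 − 65.7366 = 3.7162
R² = Sxy²/(Sxx·Syy) = (216.706)²/(13557.068333·3.7162) = 0.932131

0.9321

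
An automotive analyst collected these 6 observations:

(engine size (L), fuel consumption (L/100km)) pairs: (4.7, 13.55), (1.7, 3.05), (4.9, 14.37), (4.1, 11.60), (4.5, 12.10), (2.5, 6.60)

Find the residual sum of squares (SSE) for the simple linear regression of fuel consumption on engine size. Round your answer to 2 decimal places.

0.95

n = 6, Σx = 22.4, Σy = 61.27, Σxy = 257.793, Σx² = 92.3, Σy² = 723.9319
Sxx = Σx² − (Σx)²/n = 92.3 − 83.626667 = 8.673333
Sxy = Σxy − (Σx)(Σy)/n = 257.793 − 228.741333 = 29.051667
Syy = Σy² − (Σy)²/n = 723.9319 − 625.668817 = 98.263083
b = Sxy/Sxx = 29.051667/8.673333 = 3.349539
SSE = Syy − b·Sxy = 98.263083 − 3.349539·29.051667 = 0.953398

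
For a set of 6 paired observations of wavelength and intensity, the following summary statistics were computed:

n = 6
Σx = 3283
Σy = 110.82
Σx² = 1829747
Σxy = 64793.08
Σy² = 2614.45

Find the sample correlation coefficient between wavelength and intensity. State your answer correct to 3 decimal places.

Sxx = Σx² − (Σx)²/n = 1829747 − 1796348.166667 = 33398.833333
Sxy = Σxy − (Σx)(Σy)/n = 64793.08 − 60637.01 = 4156.07
Syy = Σy² − (Σy)²/n = 2614.45 − 2046.8454 = 567.6046
r = Sxy/√(Sxx·Syy) = 4156.07/√(18957331.434633) = 4156.07/4354.001772 = 0.954540

0.955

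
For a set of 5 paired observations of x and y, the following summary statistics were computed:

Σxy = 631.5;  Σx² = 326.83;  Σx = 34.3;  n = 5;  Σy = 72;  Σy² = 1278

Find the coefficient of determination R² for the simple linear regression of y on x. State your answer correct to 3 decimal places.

Sxx = Σx² − (Σx)²/n = 326.83 − 235.298 = 91.532
Sxy = Σxy − (Σx)(Σy)/n = 631.5 − 493.92 = 137.58
Syy = Σy² − (Σy)²/n = 1278 − 1036.8 = 241.2
R² = Sxy²/(Sxx·Syy) = (137.58)²/(91.532·241.2) = 0.857354

0.857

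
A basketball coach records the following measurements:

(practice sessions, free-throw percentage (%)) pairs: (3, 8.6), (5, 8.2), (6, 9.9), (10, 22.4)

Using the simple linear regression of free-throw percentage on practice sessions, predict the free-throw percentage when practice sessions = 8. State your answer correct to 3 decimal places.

16.552

n = 4, Σx = 24, Σy = 49.1, Σxy = 350.2, Σx² = 170
Sxx = Σx² − (Σx)²/n = 170 − 144 = 26
Sxy = Σxy − (Σx)(Σy)/n = 350.2 − 294.6 = 55.6
b = Sxy/Sxx = 55.6/26 = 2.138462
a = ȳ − b·x̄ = 12.275 − 2.138462·6 = -0.555769
ŷ(8) = a + b·8 = -0.555769 + 2.138462·8 = 16.551923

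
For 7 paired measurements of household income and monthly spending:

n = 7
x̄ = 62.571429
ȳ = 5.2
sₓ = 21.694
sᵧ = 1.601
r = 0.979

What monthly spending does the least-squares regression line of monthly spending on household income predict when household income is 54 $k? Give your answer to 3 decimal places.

b = r · sᵧ/sₓ = 0.979 · 1.601/21.694 = 0.072249
a = ȳ − b·x̄ = 5.2 − 0.072249·62.571429 = 0.679250
ŷ(54) = a + b·54 = 0.679250 + 0.072249·54 = 4.580719

4.581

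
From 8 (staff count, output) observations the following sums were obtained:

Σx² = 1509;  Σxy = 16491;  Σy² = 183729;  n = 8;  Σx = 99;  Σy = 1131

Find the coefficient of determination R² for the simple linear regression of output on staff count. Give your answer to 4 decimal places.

0.9200

Sxx = Σx² − (Σx)²/n = 1509 − 1225.125 = 283.875
Sxy = Σxy − (Σx)(Σy)/n = 16491 − 13996.125 = 2494.875
Syy = Σy² − (Σy)²/n = 183729 − 159895.125 = 23833.875
R² = Sxy²/(Sxx·Syy) = (2494.875)²/(283.875·23833.875) = 0.919974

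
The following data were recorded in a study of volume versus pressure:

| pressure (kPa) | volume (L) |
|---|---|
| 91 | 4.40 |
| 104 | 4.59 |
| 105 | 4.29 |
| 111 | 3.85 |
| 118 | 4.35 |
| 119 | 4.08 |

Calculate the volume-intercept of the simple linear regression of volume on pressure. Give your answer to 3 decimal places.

5.471

n = 6, Σx = 648, Σy = 25.56, Σxy = 2754.38, Σx² = 70528
Sxx = Σx² − (Σx)²/n = 70528 − 69984 = 544
Sxy = Σxy − (Σx)(Σy)/n = 2754.38 − 2760.48 = -6.1
b = Sxy/Sxx = -6.1/544 = -0.011213
a = ȳ − b·x̄ = 4.26 − (-0.011213)·108 = 5.471029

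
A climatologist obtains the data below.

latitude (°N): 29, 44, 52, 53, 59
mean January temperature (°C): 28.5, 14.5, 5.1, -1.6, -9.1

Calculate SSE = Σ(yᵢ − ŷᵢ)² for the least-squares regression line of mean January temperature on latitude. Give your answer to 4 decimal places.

n = 5, Σx = 237, Σy = 37.4, Σxy = 1108, Σx² = 11771, Σy² = 1133.88
Sxx = Σx² − (Σx)²/n = 11771 − 11233.8 = 537.2
Sxy = Σxy − (Σx)(Σy)/n = 1108 − 1772.76 = -664.76
Syy = Σy² − (Σy)²/n = 1133.88 − 279.752 = 854.128
b = Sxy/Sxx = -664.76/537.2 = -1.237453
SSE = Syy − b·Sxy = 854.128 − (-1.237453)·(-664.76) = 31.518436

31.5184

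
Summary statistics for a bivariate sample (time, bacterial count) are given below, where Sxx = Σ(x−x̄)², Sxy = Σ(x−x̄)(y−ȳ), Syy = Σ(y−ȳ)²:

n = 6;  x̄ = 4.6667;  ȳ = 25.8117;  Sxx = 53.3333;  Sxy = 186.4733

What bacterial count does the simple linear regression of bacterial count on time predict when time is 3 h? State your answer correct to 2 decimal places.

b = Sxy/Sxx = 186.4733/53.3333 = 3.496377
a = ȳ − b·x̄ = 25.8117 − 3.496377·4.6667 = 9.495160
ŷ(3) = a + b·3 = 9.495160 + 3.496377·3 = 19.984289

19.98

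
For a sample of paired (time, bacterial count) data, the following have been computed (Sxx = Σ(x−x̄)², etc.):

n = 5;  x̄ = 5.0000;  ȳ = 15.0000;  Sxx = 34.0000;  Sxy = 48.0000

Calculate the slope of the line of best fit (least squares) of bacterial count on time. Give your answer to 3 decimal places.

1.412

b = Sxy/Sxx = 48/34 = 1.411765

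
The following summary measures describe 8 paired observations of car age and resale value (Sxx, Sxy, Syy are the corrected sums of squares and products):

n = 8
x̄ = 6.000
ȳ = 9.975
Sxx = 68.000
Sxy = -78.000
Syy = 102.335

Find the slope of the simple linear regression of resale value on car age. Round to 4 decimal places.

b = Sxy/Sxx = -78/68 = -1.147059

-1.1471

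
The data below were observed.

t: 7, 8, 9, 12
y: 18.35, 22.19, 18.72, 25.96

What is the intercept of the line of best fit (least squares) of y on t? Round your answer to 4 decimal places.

n = 4, Σx = 36, Σy = 85.22, Σxy = 785.97, Σx² = 338
Sxx = Σx² − (Σx)²/n = 338 − 324 = 14
Sxy = Σxy − (Σx)(Σy)/n = 785.97 − 766.98 = 18.99
b = Sxy/Sxx = 18.99/14 = 1.356429
a = ȳ − b·x̄ = 21.305 − 1.356429·9 = 9.097143

9.0971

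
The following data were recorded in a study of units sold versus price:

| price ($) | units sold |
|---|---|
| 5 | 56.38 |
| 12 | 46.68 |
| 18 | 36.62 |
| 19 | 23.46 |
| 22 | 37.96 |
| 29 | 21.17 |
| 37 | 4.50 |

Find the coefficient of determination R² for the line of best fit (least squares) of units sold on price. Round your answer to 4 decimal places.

0.8903

n = 7, Σx = 142, Σy = 226.77, Σxy = 3562.51, Σx² = 3548, Σy² = 9158.5033
Sxx = Σx² − (Σx)²/n = 3548 − 2880.571429 = 667.428571
Sxy = Σxy − (Σx)(Σy)/n = 3562.51 − 4600.191429 = -1037.681429
Syy = Σy² − (Σy)²/n = 9158.5033 − 7346.376129 = 1812.127171
R² = Sxy²/(Sxx·Syy) = (-1037.681429)²/(667.428571·1812.127171) = 0.890296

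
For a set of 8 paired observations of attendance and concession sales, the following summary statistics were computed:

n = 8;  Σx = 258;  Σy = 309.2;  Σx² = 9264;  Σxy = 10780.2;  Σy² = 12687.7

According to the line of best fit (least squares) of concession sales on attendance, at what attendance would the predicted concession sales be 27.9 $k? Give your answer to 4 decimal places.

Sxx = Σx² − (Σx)²/n = 9264 − 8320.5 = 943.5
Sxy = Σxy − (Σx)(Σy)/n = 10780.2 − 9971.7 = 808.5
b = Sxy/Sxx = 808.5/943.5 = 0.856916
a = ȳ − b·x̄ = 38.65 − 0.856916·32.25 = 11.014467
Set a + b·x = 27.9: x = (27.9 − 11.014467) / 0.856916 = 19.705009

19.7050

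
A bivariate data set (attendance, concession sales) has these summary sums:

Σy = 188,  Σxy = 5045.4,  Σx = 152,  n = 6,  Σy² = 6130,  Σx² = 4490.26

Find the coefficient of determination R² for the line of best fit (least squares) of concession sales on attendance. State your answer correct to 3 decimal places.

0.522

Sxx = Σx² − (Σx)²/n = 4490.26 − 3850.666667 = 639.593333
Sxy = Σxy − (Σx)(Σy)/n = 5045.4 − 4762.666667 = 282.733333
Syy = Σy² − (Σy)²/n = 6130 − 5890.666667 = 239.333333
R² = Sxy²/(Sxx·Syy) = (282.733333)²/(639.593333·239.333333) = 0.522212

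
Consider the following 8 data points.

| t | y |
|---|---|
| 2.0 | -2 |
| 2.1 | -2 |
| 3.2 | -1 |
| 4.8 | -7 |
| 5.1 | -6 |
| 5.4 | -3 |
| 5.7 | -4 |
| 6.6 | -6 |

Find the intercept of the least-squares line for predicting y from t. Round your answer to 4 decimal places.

n = 8, Σx = 34.9, Σy = -31, Σxy = -154.2, Σx² = 172.91
Sxx = Σx² − (Σx)²/n = 172.91 − 152.25125 = 20.65875
Sxy = Σxy − (Σx)(Σy)/n = -154.2 − (-135.2375) = -18.9625
b = Sxy/Sxx = -18.9625/20.65875 = -0.917892
a = ȳ − b·x̄ = -3.875 − (-0.917892)·4.3625 = 0.129304

0.1293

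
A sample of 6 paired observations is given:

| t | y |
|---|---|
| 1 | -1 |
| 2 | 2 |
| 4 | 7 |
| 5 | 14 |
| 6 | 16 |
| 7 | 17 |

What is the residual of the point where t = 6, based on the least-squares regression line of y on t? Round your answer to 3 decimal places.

n = 6, Σx = 25, Σy = 55, Σxy = 316, Σx² = 131
Sxx = Σx² − (Σx)²/n = 131 − 104.166667 = 26.833333
Sxy = Σxy − (Σx)(Σy)/n = 316 − 229.166667 = 86.833333
b = Sxy/Sxx = 86.833333/26.833333 = 3.236025
a = ȳ − b·x̄ = 9.166667 − 3.236025·4.166667 = -4.316770
ŷ(6) = -4.316770 + 3.236025·6 = 15.099379
residual = y − ŷ = 16 − 15.099379 = 0.900621

0.901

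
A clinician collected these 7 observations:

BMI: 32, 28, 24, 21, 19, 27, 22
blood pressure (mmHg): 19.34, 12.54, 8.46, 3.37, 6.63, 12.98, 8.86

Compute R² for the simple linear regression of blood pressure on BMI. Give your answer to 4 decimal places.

0.8680

n = 7, Σx = 173, Σy = 72.18, Σxy = 1915.16, Σx² = 4399, Σy² = 905.1526
Sxx = Σx² − (Σx)²/n = 4399 − 4275.571429 = 123.428571
Sxy = Σxy − (Σx)(Σy)/n = 1915.16 − 1783.877143 = 131.282857
Syy = Σy² − (Σy)²/n = 905.1526 − 744.278914 = 160.873686
R² = Sxy²/(Sxx·Syy) = (131.282857)²/(123.428571·160.873686) = 0.867991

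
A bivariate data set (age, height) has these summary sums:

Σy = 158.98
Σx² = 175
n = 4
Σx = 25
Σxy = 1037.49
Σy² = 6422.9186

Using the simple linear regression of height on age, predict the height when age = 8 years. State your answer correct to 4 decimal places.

Sxx = Σx² − (Σx)²/n = 175 − 156.25 = 18.75
Sxy = Σxy − (Σx)(Σy)/n = 1037.49 − 993.625 = 43.865
b = Sxy/Sxx = 43.865/18.75 = 2.339467
a = ȳ − b·x̄ = 39.745 − 2.339467·6.25 = 25.123333
ŷ(8) = a + b·8 = 25.123333 + 2.339467·8 = 43.839067

43.8391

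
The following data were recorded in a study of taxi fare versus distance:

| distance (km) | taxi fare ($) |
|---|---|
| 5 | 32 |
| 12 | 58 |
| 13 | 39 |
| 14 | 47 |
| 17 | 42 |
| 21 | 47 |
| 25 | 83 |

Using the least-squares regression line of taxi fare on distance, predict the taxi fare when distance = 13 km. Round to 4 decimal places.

n = 7, Σx = 107, Σy = 348, Σxy = 5797, Σx² = 1889
Sxx = Σx² − (Σx)²/n = 1889 − 1635.571429 = 253.428571
Sxy = Σxy − (Σx)(Σy)/n = 5797 − 5319.428571 = 477.571429
b = Sxy/Sxx = 477.571429/253.428571 = 1.884442
a = ȳ − b·x̄ = 49.714286 − 1.884442·15.285714 = 20.909245
ŷ(13) = a + b·13 = 20.909245 + 1.884442·13 = 45.406990

45.4070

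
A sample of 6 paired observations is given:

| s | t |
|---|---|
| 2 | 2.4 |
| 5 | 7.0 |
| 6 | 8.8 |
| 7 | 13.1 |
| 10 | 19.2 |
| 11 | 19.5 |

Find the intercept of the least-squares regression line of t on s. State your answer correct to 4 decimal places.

n = 6, Σx = 41, Σy = 70, Σxy = 590.8, Σx² = 335
Sxx = Σx² − (Σx)²/n = 335 − 280.166667 = 54.833333
Sxy = Σxy − (Σx)(Σy)/n = 590.8 − 478.333333 = 112.466667
b = Sxy/Sxx = 112.466667/54.833333 = 2.051064
a = ȳ − b·x̄ = 11.666667 − 2.051064·6.833333 = -2.348936

-2.3489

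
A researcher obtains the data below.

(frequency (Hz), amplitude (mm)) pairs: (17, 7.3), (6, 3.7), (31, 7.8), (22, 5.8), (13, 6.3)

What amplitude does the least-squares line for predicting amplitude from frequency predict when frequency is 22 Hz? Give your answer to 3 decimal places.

6.743

n = 5, Σx = 89, Σy = 30.9, Σxy = 597.6, Σx² = 1939
Sxx = Σx² − (Σx)²/n = 1939 − 1584.2 = 354.8
Sxy = Σxy − (Σx)(Σy)/n = 597.6 − 550.02 = 47.58
b = Sxy/Sxx = 47.58/354.8 = 0.134104
a = ȳ − b·x̄ = 6.18 − 0.134104·17.8 = 3.792954
ŷ(22) = a + b·22 = 3.792954 + 0.134104·22 = 6.743236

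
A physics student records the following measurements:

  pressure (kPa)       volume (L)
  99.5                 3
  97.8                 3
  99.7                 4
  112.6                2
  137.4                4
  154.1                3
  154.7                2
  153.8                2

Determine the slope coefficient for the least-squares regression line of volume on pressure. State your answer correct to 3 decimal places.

-0.012

n = 8, Σx = 1009.6, Σy = 23, Σxy = 2844.8, Σx² = 132296.04
Sxx = Σx² − (Σx)²/n = 132296.04 − 127411.52 = 4884.52
Sxy = Σxy − (Σx)(Σy)/n = 2844.8 − 2902.6 = -57.8
b = Sxy/Sxx = -57.8/4884.52 = -0.011833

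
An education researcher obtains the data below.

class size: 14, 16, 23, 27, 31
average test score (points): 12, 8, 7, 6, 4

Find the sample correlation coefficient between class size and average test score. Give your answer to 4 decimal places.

-0.9189

n = 5, Σx = 111, Σy = 37, Σxy = 743, Σx² = 2671, Σy² = 309
Sxx = Σx² − (Σx)²/n = 2671 − 2464.2 = 206.8
Sxy = Σxy − (Σx)(Σy)/n = 743 − 821.4 = -78.4
Syy = Σy² − (Σy)²/n = 309 − 273.8 = 35.2
r = Sxy/√(Sxx·Syy) = -78.4/√(7279.36) = -78.4/85.319165 = -0.918903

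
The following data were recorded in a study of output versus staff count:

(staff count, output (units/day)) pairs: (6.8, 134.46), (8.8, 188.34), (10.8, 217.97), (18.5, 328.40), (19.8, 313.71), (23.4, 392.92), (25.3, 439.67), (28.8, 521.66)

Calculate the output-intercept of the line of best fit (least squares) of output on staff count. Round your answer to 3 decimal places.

31.537

n = 8, Σx = 142.2, Σy = 2537.13, Σxy = 52554.441, Σx² = 2991.7
Sxx = Σx² − (Σx)²/n = 2991.7 − 2527.605 = 464.095
Sxy = Σxy − (Σx)(Σy)/n = 52554.441 − 45097.48575 = 7456.95525
b = Sxy/Sxx = 7456.95525/464.095 = 16.067735
a = ȳ − b·x̄ = 317.14125 − 16.067735·17.775 = 31.537269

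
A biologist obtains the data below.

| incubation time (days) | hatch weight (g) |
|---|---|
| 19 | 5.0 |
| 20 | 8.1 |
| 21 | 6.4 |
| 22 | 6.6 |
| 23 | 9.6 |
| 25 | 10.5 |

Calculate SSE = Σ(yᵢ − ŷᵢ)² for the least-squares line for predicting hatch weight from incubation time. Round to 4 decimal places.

n = 6, Σx = 130, Σy = 46.2, Σxy = 1019.9, Σx² = 2840, Σy² = 377.54
Sxx = Σx² − (Σx)²/n = 2840 − 2816.666667 = 23.333333
Sxy = Σxy − (Σx)(Σy)/n = 1019.9 − 1001 = 18.9
Syy = Σy² − (Σy)²/n = 377.54 − 355.74 = 21.8
b = Sxy/Sxx = 18.9/23.333333 = 0.81
SSE = Syy − b·Sxy = 21.8 − 0.81·18.9 = 6.491

6.4910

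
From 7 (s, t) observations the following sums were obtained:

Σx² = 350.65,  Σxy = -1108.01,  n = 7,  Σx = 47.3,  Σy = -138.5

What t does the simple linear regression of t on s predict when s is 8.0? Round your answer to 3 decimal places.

Sxx = Σx² − (Σx)²/n = 350.65 − 319.612857 = 31.037143
Sxy = Σxy − (Σx)(Σy)/n = -1108.01 − (-935.864286) = -172.145714
b = Sxy/Sxx = -172.145714/31.037143 = -5.546442
a = ȳ − b·x̄ = -19.785714 − (-5.546442)·6.757143 = 17.692387
ŷ(8.0) = a + b·8.0 = 17.692387 + (-5.546442)·8 = -26.679149

-26.679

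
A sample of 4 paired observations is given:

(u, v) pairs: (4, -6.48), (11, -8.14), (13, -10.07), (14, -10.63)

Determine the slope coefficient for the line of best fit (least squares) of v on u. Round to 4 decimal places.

-0.3989

n = 4, Σx = 42, Σy = -35.32, Σxy = -395.19, Σx² = 502
Sxx = Σx² − (Σx)²/n = 502 − 441 = 61
Sxy = Σxy − (Σx)(Σy)/n = -395.19 − (-370.86) = -24.33
b = Sxy/Sxx = -24.33/61 = -0.398852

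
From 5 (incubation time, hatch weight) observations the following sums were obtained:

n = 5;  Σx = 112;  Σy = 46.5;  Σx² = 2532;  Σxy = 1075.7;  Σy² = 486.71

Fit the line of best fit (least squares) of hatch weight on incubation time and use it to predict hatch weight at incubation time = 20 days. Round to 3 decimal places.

Sxx = Σx² − (Σx)²/n = 2532 − 2508.8 = 23.2
Sxy = Σxy − (Σx)(Σy)/n = 1075.7 − 1041.6 = 34.1
b = Sxy/Sxx = 34.1/23.2 = 1.469828
a = ȳ − b·x̄ = 9.3 − 1.469828·22.4 = -23.624138
ŷ(20) = a + b·20 = -23.624138 + 1.469828·20 = 5.772414

5.772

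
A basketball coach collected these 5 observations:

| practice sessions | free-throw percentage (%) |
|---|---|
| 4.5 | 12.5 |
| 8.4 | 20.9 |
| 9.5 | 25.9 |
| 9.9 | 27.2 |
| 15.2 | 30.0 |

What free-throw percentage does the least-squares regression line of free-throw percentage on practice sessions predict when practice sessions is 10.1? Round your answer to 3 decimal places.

n = 5, Σx = 47.5, Σy = 116.5, Σxy = 1203.14, Σx² = 510.11
Sxx = Σx² − (Σx)²/n = 510.11 − 451.25 = 58.86
Sxy = Σxy − (Σx)(Σy)/n = 1203.14 − 1106.75 = 96.39
b = Sxy/Sxx = 96.39/58.86 = 1.637615
a = ȳ − b·x̄ = 23.3 − 1.637615·9.5 = 7.742661
ŷ(10.1) = a + b·10.1 = 7.742661 + 1.637615·10.1 = 24.282569

24.283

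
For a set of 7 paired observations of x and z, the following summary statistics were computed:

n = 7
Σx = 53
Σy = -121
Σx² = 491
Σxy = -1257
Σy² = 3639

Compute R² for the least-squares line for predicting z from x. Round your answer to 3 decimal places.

0.837

Sxx = Σx² − (Σx)²/n = 491 − 401.285714 = 89.714286
Sxy = Σxy − (Σx)(Σy)/n = -1257 − (-916.142857) = -340.857143
Syy = Σy² − (Σy)²/n = 3639 − 2091.571429 = 1547.428571
R² = Sxy²/(Sxx·Syy) = (-340.857143)²/(89.714286·1547.428571) = 0.836898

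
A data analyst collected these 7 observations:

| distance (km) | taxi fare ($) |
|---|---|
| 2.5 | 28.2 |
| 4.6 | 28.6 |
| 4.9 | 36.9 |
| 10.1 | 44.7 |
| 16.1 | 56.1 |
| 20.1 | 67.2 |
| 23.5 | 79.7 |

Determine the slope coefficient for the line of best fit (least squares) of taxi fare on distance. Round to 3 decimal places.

n = 7, Σx = 81.8, Σy = 341.4, Σxy = 4961.22, Σx² = 1368.9
Sxx = Σx² − (Σx)²/n = 1368.9 − 955.891429 = 413.008571
Sxy = Σxy − (Σx)(Σy)/n = 4961.22 − 3989.502857 = 971.717143
b = Sxy/Sxx = 971.717143/413.008571 = 2.352777

2.353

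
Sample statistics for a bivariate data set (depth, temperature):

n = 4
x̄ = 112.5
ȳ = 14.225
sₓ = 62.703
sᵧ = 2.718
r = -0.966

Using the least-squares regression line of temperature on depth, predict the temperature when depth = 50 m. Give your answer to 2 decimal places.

b = r · sᵧ/sₓ = -0.966 · 2.718/62.703 = -0.041873
a = ȳ − b·x̄ = 14.225 − (-0.041873)·112.5 = 18.935758
ŷ(50) = a + b·50 = 18.935758 + (-0.041873)·50 = 16.842088

16.84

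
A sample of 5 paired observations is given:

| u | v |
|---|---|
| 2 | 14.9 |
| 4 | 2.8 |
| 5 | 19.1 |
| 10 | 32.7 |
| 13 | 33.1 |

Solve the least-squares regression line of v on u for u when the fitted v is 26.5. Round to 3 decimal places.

9.325

n = 5, Σx = 34, Σy = 102.6, Σxy = 893.8, Σx² = 314
Sxx = Σx² − (Σx)²/n = 314 − 231.2 = 82.8
Sxy = Σxy − (Σx)(Σy)/n = 893.8 − 697.68 = 196.12
b = Sxy/Sxx = 196.12/82.8 = 2.368599
a = ȳ − b·x̄ = 20.52 − 2.368599·6.8 = 4.413527
Set a + b·x = 26.5: x = (26.5 − 4.413527) / 2.368599 = 9.324699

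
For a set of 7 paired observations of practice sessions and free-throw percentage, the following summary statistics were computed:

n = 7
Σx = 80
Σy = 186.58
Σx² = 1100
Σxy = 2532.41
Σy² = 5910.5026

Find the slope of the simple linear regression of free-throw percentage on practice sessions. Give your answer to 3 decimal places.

2.154

Sxx = Σx² − (Σx)²/n = 1100 − 914.285714 = 185.714286
Sxy = Σxy − (Σx)(Σy)/n = 2532.41 − 2132.342857 = 400.067143
b = Sxy/Sxx = 400.067143/185.714286 = 2.154208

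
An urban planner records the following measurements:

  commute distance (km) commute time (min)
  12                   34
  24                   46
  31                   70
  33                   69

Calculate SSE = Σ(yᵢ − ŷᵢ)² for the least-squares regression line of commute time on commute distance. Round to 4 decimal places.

75.1352

n = 4, Σx = 100, Σy = 219, Σxy = 5959, Σx² = 2770, Σy² = 12933
Sxx = Σx² − (Σx)²/n = 2770 − 2500 = 270
Sxy = Σxy − (Σx)(Σy)/n = 5959 − 5475 = 484
Syy = Σy² − (Σy)²/n = 12933 − 11990.25 = 942.75
b = Sxy/Sxx = 484/270 = 1.792593
SSE = Syy − b·Sxy = 942.75 − 1.792593·484 = 75.135185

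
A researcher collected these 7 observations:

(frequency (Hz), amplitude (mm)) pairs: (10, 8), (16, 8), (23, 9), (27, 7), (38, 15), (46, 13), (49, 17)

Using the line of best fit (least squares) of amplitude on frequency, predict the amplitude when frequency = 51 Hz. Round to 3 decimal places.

15.847

n = 7, Σx = 209, Σy = 77, Σxy = 2605, Σx² = 7575
Sxx = Σx² − (Σx)²/n = 7575 − 6240.142857 = 1334.857143
Sxy = Σxy − (Σx)(Σy)/n = 2605 − 2299 = 306
b = Sxy/Sxx = 306/1334.857143 = 0.229238
a = ȳ − b·x̄ = 11 − 0.229238·29.857143 = 4.155608
ŷ(51) = a + b·51 = 4.155608 + 0.229238·51 = 15.846747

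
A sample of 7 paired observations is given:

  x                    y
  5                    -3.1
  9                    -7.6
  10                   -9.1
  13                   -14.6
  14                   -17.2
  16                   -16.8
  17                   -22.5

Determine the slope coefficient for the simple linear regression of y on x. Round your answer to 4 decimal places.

n = 7, Σx = 84, Σy = -90.9, Σxy = -1256.8, Σx² = 1116
Sxx = Σx² − (Σx)²/n = 1116 − 1008 = 108
Sxy = Σxy − (Σx)(Σy)/n = -1256.8 − (-1090.8) = -166
b = Sxy/Sxx = -166/108 = -1.537037

-1.5370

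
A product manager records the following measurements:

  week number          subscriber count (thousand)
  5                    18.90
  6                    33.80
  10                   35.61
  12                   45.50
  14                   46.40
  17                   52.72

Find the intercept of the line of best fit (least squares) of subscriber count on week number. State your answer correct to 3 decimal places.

12.918

n = 6, Σx = 64, Σy = 232.93, Σxy = 2745.24, Σx² = 790
Sxx = Σx² − (Σx)²/n = 790 − 682.666667 = 107.333333
Sxy = Σxy − (Σx)(Σy)/n = 2745.24 − 2484.586667 = 260.653333
b = Sxy/Sxx = 260.653333/107.333333 = 2.428447
a = ȳ − b·x̄ = 38.821667 − 2.428447·10.666667 = 12.918230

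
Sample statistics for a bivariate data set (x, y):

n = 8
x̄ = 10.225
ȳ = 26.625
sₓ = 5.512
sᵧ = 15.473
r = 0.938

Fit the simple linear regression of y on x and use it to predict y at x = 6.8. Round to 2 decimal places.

17.61

b = r · sᵧ/sₓ = 0.938 · 15.473/5.512 = 2.633105
a = ȳ − b·x̄ = 26.625 − 2.633105·10.225 = -0.298497
ŷ(6.8) = a + b·6.8 = -0.298497 + 2.633105·6.8 = 17.606616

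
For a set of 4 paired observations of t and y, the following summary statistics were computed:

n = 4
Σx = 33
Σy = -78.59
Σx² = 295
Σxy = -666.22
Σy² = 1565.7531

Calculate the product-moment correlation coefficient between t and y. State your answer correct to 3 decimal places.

Sxx = Σx² − (Σx)²/n = 295 − 272.25 = 22.75
Sxy = Σxy − (Σx)(Σy)/n = -666.22 − (-648.3675) = -17.8525
Syy = Σy² − (Σy)²/n = 1565.7531 − 1544.097025 = 21.656075
r = Sxy/√(Sxx·Syy) = -17.8525/√(492.675706) = -17.8525/22.196299 = -0.804301

-0.804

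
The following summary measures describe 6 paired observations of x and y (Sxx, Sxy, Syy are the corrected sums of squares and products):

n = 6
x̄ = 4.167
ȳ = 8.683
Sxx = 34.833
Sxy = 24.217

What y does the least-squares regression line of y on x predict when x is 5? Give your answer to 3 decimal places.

9.262

b = Sxy/Sxx = 24.217/34.833 = 0.695232
a = ȳ − b·x̄ = 8.683 − 0.695232·4.167 = 5.785970
ŷ(5) = a + b·5 = 5.785970 + 0.695232·5 = 9.262128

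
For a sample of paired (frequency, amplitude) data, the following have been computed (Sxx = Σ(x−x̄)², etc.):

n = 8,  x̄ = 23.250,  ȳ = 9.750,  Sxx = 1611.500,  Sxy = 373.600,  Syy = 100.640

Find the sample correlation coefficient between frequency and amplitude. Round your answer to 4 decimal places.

r = Sxy/√(Sxx·Syy) = 373.6/√(162181.36) = 373.6/402.717469 = 0.927698

0.9277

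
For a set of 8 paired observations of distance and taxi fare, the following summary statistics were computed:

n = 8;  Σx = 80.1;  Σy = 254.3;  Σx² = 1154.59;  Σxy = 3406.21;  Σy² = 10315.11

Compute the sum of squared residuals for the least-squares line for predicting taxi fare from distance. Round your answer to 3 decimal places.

Sxx = Σx² − (Σx)²/n = 1154.59 − 802.00125 = 352.58875
Sxy = Σxy − (Σx)(Σy)/n = 3406.21 − 2546.17875 = 860.03125
Syy = Σy² − (Σy)²/n = 10315.11 − 8083.56125 = 2231.54875
b = Sxy/Sxx = 860.03125/352.58875 = 2.439191
SSE = Syy − b·Sxy = 2231.54875 − 2.439191·860.03125 = 133.768401

133.768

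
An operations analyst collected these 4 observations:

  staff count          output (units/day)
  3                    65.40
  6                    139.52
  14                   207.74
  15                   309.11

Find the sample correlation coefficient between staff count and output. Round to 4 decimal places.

n = 4, Σx = 38, Σy = 721.77, Σxy = 8578.33, Σx² = 466, Σy² = 162447.8901
Sxx = Σx² − (Σx)²/n = 466 − 361 = 105
Sxy = Σxy − (Σx)(Σy)/n = 8578.33 − 6856.815 = 1721.515
Syy = Σy² − (Σy)²/n = 162447.8901 − 130237.983225 = 32209.906875
r = Sxy/√(Sxx·Syy) = 1721.515/√(3382040.221875) = 1721.515/1839.032415 = 0.936098

0.9361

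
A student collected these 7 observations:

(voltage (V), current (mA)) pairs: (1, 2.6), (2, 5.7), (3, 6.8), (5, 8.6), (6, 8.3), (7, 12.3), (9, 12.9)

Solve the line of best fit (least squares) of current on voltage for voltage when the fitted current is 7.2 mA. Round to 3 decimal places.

n = 7, Σx = 33, Σy = 57.2, Σxy = 329.4, Σx² = 205
Sxx = Σx² − (Σx)²/n = 205 − 155.571429 = 49.428571
Sxy = Σxy − (Σx)(Σy)/n = 329.4 − 269.657143 = 59.742857
b = Sxy/Sxx = 59.742857/49.428571 = 1.208671
a = ȳ − b·x̄ = 8.171429 − 1.208671·4.714286 = 2.473410
Set a + b·x = 7.2: x = (7.2 − 2.473410) / 1.208671 = 3.910569

3.911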